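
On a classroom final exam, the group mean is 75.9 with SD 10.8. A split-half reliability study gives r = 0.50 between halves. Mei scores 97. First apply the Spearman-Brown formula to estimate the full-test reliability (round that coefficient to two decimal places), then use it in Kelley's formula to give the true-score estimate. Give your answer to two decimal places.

Spearman-Brown: ρ = 2r/(1 + r) = 2(0.50)/(1 + 0.50) = 1.000/1.50 = 0.6667 → 0.67
T̂ = 0.67(97) + 0.33(75.9) = 64.99 + 25.047 = 90.037 → 90.04

90.04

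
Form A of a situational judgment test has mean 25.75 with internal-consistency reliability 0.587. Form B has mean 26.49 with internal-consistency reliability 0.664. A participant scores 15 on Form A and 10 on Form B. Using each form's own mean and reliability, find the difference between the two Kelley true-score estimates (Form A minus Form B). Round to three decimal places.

T̂_A = 0.587(15) + 0.413(25.75) = 19.43975
T̂_B = 0.664(10) + 0.336(26.49) = 15.54064
T̂_A − T̂_B = 3.89911

3.899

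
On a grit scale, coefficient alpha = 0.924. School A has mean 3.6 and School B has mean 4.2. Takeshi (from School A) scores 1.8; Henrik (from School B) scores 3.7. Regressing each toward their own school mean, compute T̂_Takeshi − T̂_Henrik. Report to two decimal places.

-1.80

T̂_Takeshi = 0.924(1.8) + 0.076(3.6) = 1.9368
T̂_Henrik = 0.924(3.7) + 0.076(4.2) = 3.7380
Difference = 1.9368 − 3.7380 = -1.8012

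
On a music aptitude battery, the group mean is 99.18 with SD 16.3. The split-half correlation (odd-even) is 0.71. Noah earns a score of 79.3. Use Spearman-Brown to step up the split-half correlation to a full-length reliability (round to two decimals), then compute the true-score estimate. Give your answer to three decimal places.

Spearman-Brown: ρ = 2r/(1 + r) = 2(0.71)/(1 + 0.71) = 1.420/1.71 = 0.8304 → 0.83
Kelley's formula gives T̂ = 0.83·79.3 + 0.17·99.18 = 65.819 + 16.8606 = 82.6796.

82.680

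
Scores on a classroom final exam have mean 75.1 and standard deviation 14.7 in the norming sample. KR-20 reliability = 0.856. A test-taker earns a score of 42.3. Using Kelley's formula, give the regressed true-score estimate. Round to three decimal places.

47.023

Regress the observed score toward the mean by the unreliability: T̂ = 0.856·42.3 + 0.144·75.1 = 36.2088 + 10.8144 = 47.0232.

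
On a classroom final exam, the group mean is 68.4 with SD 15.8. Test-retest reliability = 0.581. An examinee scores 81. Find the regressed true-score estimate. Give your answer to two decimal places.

Regress the observed score toward the mean by the unreliability: T̂ = 0.581·81 + 0.419·68.4 = 47.061 + 28.6596 = 75.721.

75.72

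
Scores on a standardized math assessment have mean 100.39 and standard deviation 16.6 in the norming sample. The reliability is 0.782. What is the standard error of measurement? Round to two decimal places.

7.75

SEM = SD · √(1 − ρ) = 16.6 × √0.218 = 16.6 × 0.4669 = 7.751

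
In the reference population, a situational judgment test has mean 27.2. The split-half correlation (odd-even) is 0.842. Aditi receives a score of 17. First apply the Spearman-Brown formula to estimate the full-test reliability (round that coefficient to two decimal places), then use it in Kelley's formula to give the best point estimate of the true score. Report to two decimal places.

Spearman-Brown: ρ = 2r/(1 + r) = 2(0.842)/(1 + 0.842) = 1.6840/1.842 = 0.9142 → 0.91
Weight the observed score by reliability and the mean by (1 − reliability): T̂ = 0.91·17 + 0.09·27.2 = 15.47 + 2.448 = 17.918.

17.92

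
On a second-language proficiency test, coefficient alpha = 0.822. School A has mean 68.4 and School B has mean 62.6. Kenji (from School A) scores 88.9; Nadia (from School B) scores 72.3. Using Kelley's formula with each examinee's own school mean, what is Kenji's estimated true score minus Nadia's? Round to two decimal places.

T̂_Kenji = 0.822(88.9) + 0.178(68.4) = 85.2510
T̂_Nadia = 0.822(72.3) + 0.178(62.6) = 70.5734
Difference = 85.2510 − 70.5734 = 14.6776

14.68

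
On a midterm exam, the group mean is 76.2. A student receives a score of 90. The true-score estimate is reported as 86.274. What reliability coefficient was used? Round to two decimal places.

T̂ = ρX + (1 − ρ)μ  ⇒  T̂ − μ = ρ(X − μ)
ρ = (T̂ − μ)/(X − μ) = (86.274 − 76.2) / (90 − 76.2) = 10.074 / 13.8 = 0.7300

0.73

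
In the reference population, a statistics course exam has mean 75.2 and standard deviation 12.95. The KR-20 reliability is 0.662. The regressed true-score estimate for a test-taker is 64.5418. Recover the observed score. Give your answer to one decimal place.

59.1

T̂ = ρX + (1 − ρ)μ  ⇒  X = (T̂ − (1 − ρ)μ) / ρ
X = (64.5418 − 0.338 × 75.2) / 0.662 = (64.5418 − 25.4176) / 0.662 = 39.1242 / 0.662 = 59.100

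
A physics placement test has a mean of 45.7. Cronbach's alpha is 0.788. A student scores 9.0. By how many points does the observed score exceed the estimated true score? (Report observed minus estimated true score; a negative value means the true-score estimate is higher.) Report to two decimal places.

-7.78

T̂ = 0.788(9.0) + 0.212(45.7) = 7.0920 + 9.6884 = 16.7804 → 16.780
X − T̂ = 9.0 − 16.780 = -7.780 → -7.78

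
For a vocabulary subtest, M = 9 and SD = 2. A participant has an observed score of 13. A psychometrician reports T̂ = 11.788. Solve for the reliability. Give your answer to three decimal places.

0.697

T̂ = ρX + (1 − ρ)μ  ⇒  T̂ − μ = ρ(X − μ)
ρ = (T̂ − μ)/(X − μ) = (11.788 − 9) / (13 − 9) = 2.788 / 4.0 = 0.69700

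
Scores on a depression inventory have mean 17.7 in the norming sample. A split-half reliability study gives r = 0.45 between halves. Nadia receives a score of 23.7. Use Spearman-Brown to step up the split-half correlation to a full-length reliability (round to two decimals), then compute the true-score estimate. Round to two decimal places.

21.42

Spearman-Brown: ρ = 2r/(1 + r) = 2(0.45)/(1 + 0.45) = 0.900/1.45 = 0.6207 → 0.62
Weight the observed score by reliability and the mean by (1 − reliability): T̂ = 0.62·23.7 + 0.38·17.7 = 14.694 + 6.726 = 21.420.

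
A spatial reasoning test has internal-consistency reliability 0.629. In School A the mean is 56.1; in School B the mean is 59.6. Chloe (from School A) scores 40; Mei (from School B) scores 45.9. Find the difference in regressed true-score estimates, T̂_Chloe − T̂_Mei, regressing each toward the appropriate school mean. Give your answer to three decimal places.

T̂_Chloe = 0.629(40) + 0.371(56.1) = 45.97310
T̂_Mei = 0.629(45.9) + 0.371(59.6) = 50.98270
Difference = 45.97310 − 50.98270 = -5.00960

-5.010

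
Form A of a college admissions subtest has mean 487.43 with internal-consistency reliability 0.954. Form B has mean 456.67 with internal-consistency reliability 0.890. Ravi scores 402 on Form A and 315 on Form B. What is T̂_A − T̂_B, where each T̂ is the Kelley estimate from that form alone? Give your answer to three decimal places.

75.346

T̂_A = 0.954(402) + 0.046(487.43) = 405.92978
T̂_B = 0.890(315) + 0.110(456.67) = 330.58370
T̂_A − T̂_B = 75.34608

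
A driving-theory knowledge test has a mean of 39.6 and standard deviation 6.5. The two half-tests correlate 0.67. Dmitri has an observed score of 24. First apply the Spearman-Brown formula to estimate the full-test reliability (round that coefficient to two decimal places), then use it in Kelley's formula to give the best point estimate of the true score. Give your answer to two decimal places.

Spearman-Brown: ρ = 2r/(1 + r) = 2(0.67)/(1 + 0.67) = 1.340/1.67 = 0.8024 → 0.80
T̂ = 0.80(24) + 0.20(39.6) = 19.20 + 7.920 = 27.120 → 27.12

27.12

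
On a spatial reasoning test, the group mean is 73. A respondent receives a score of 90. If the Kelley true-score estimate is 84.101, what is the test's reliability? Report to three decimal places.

T̂ = ρX + (1 − ρ)μ  ⇒  T̂ − μ = ρ(X − μ)
ρ = (T̂ − μ)/(X − μ) = (84.101 − 73) / (90 − 73) = 11.101 / 17.0 = 0.65300

0.653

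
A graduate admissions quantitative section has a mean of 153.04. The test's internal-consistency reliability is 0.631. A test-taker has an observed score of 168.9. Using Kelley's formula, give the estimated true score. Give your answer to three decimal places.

T̂ = 0.631(168.9) + 0.369(153.04) = 106.5759 + 56.47176 = 163.0477 → 163.048

163.048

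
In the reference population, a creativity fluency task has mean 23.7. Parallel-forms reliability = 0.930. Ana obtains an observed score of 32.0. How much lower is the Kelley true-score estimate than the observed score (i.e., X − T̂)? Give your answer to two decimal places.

Regress the observed score toward the mean by the unreliability: T̂ = 0.930·32.0 + 0.070·23.7 = 29.7600 + 1.6590 = 31.4190.
X − T̂ = 32.0 − 31.419 = 0.581 → 0.58

0.58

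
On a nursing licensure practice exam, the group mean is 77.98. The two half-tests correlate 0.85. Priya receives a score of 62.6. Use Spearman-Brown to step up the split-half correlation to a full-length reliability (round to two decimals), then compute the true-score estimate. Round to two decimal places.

63.83

Spearman-Brown: ρ = 2r/(1 + r) = 2(0.85)/(1 + 0.85) = 1.700/1.85 = 0.9189 → 0.92
T̂ = ρX + (1 − ρ)μ
  = 0.92 × 62.6 + 0.08 × 77.98
  = 57.592 + 6.2384
  = 63.830
  ≈ 63.83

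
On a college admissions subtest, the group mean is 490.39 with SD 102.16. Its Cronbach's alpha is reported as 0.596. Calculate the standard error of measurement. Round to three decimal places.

64.934

SEM = SD · √(1 − ρ) = 102.16 × √0.404 = 102.16 × 0.6356 = 64.9339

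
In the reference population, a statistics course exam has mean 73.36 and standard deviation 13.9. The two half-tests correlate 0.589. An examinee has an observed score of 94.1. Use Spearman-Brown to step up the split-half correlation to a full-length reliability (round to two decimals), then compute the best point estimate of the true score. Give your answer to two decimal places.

Spearman-Brown: ρ = 2r/(1 + r) = 2(0.589)/(1 + 0.589) = 1.1780/1.589 = 0.7413 → 0.74
T̂ = ρX + (1 − ρ)μ
  = 0.74 × 94.1 + 0.26 × 73.36
  = 69.634 + 19.0736
  = 88.708
  ≈ 88.71

88.71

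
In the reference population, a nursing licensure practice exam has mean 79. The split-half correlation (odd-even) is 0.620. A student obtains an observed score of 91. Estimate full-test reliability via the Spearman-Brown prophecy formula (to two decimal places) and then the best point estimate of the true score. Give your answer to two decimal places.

88.24

Spearman-Brown: ρ = 2r/(1 + r) = 2(0.620)/(1 + 0.620) = 1.2400/1.620 = 0.7654 → 0.77
T̂ = 0.77(91) + 0.23(79) = 70.07 + 18.17 = 88.240 → 88.24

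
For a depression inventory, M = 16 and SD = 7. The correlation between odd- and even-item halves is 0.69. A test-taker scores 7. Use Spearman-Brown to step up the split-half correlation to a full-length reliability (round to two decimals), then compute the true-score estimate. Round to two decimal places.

Spearman-Brown: ρ = 2r/(1 + r) = 2(0.69)/(1 + 0.69) = 1.380/1.69 = 0.8166 → 0.82
Kelley's formula gives T̂ = 0.82·7 + 0.18·16 = 5.74 + 2.88 = 8.620.

8.62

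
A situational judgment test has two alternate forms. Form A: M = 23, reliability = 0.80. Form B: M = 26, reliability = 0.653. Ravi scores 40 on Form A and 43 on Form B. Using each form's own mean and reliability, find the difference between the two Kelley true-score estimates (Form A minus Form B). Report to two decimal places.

-0.50

T̂_A = 0.80(40) + 0.20(23) = 36.6000
T̂_B = 0.653(43) + 0.347(26) = 37.1010
T̂_A − T̂_B = -0.5010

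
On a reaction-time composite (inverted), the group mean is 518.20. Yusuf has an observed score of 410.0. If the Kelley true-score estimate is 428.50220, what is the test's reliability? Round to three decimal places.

0.829

T̂ = ρX + (1 − ρ)μ  ⇒  T̂ − μ = ρ(X − μ)
ρ = (T̂ − μ)/(X − μ) = (428.50220 − 518.20) / (410.0 − 518.20) = -89.69780 / -108.20 = 0.82900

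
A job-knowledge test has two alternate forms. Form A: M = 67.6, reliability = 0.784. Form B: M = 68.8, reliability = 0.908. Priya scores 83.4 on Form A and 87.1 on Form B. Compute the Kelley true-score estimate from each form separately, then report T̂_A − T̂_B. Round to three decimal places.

T̂_A = 0.784(83.4) + 0.216(67.6) = 79.98720
T̂_B = 0.908(87.1) + 0.092(68.8) = 85.41640
T̂_A − T̂_B = -5.42920

-5.429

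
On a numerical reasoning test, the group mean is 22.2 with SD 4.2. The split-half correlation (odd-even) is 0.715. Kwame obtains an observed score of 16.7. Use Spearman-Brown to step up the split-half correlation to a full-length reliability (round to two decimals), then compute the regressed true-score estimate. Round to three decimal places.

Spearman-Brown: ρ = 2r/(1 + r) = 2(0.715)/(1 + 0.715) = 1.4300/1.715 = 0.8338 → 0.83
T̂ = ρX + (1 − ρ)μ
  = 0.83 × 16.7 + 0.17 × 22.2
  = 13.861 + 3.774
  = 17.6350
  ≈ 17.635

17.635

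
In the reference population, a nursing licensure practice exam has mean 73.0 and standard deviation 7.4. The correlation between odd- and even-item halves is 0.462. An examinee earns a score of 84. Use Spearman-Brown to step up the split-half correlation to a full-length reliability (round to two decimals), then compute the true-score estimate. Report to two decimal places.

Spearman-Brown: ρ = 2r/(1 + r) = 2(0.462)/(1 + 0.462) = 0.9240/1.462 = 0.6320 → 0.63
Regress the observed score toward the mean by the unreliability: T̂ = 0.63·84 + 0.37·73.0 = 52.92 + 27.010 = 79.930.

79.93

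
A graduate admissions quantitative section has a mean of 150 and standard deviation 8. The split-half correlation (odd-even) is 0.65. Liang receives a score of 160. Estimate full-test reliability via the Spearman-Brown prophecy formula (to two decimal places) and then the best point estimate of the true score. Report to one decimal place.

Spearman-Brown: ρ = 2r/(1 + r) = 2(0.65)/(1 + 0.65) = 1.300/1.65 = 0.7879 → 0.79
Weight the observed score by reliability and the mean by (1 − reliability): T̂ = 0.79·160 + 0.21·150 = 126.40 + 31.50 = 157.90.

157.9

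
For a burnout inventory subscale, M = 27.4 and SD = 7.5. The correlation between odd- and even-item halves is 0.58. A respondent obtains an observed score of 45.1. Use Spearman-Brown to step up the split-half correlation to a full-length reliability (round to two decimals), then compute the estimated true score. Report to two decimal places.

40.32

Spearman-Brown: ρ = 2r/(1 + r) = 2(0.58)/(1 + 0.58) = 1.160/1.58 = 0.7342 → 0.73
Kelley's formula gives T̂ = 0.73·45.1 + 0.27·27.4 = 32.923 + 7.398 = 40.321.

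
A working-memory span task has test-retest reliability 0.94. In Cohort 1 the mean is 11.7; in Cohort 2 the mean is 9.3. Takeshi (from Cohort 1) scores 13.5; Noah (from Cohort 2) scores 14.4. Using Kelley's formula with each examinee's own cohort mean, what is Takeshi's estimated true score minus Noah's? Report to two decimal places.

-0.70

T̂_Takeshi = 0.94(13.5) + 0.06(11.7) = 13.3920
T̂_Noah = 0.94(14.4) + 0.06(9.3) = 14.0940
Difference = 13.3920 − 14.0940 = -0.7020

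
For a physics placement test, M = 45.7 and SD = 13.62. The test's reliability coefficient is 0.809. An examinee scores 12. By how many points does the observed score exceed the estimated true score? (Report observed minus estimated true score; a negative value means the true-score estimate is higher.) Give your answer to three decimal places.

-6.437

T̂ = 0.809(12) + 0.191(45.7) = 9.708 + 8.7287 = 18.43670 → 18.4367
X − T̂ = 12 − 18.4367 = -6.4367 → -6.437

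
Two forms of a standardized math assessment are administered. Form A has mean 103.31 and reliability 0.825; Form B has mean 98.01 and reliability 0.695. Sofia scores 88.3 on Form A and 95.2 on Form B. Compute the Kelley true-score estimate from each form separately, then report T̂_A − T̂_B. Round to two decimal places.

T̂_A = 0.825(88.3) + 0.175(103.31) = 90.9267
T̂_B = 0.695(95.2) + 0.305(98.01) = 96.0571
T̂_A − T̂_B = -5.1303

-5.13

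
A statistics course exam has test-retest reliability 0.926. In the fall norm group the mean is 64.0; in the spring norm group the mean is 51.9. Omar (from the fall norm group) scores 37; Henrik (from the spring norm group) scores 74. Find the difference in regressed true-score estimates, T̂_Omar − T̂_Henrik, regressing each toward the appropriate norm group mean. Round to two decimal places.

-33.37

T̂_Omar = 0.926(37) + 0.074(64.0) = 38.9980
T̂_Henrik = 0.926(74) + 0.074(51.9) = 72.3646
Difference = 38.9980 − 72.3646 = -33.3666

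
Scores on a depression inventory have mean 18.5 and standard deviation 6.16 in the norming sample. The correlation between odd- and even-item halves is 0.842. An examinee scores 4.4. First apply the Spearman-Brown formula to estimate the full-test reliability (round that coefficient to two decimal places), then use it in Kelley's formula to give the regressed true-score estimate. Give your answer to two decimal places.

5.67

Spearman-Brown: ρ = 2r/(1 + r) = 2(0.842)/(1 + 0.842) = 1.6840/1.842 = 0.9142 → 0.91
Kelley's formula gives T̂ = 0.91·4.4 + 0.09·18.5 = 4.004 + 1.665 = 5.669.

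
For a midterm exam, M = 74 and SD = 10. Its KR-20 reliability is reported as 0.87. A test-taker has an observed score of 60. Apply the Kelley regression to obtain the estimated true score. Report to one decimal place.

T̂ = ρX + (1 − ρ)μ
  = 0.87 × 60 + 0.13 × 74
  = 52.20 + 9.62
  = 61.82
  ≈ 61.8

61.8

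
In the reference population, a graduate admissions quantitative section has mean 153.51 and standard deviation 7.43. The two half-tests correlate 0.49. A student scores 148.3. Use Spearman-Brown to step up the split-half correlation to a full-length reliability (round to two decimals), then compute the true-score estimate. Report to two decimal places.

Spearman-Brown: ρ = 2r/(1 + r) = 2(0.49)/(1 + 0.49) = 0.980/1.49 = 0.6577 → 0.66
Weight the observed score by reliability and the mean by (1 − reliability): T̂ = 0.66·148.3 + 0.34·153.51 = 97.878 + 52.1934 = 150.071.

150.07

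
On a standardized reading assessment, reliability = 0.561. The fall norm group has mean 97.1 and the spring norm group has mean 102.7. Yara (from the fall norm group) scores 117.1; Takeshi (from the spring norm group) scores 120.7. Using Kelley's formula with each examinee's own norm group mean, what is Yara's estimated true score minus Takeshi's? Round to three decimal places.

T̂_Yara = 0.561(117.1) + 0.439(97.1) = 108.32000
T̂_Takeshi = 0.561(120.7) + 0.439(102.7) = 112.79800
Difference = 108.32000 − 112.79800 = -4.47800

-4.478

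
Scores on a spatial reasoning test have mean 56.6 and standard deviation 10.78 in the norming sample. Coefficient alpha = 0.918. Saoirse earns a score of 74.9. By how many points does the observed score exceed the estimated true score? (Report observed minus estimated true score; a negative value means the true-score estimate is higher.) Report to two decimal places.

Kelley's formula gives T̂ = 0.918·74.9 + 0.082·56.6 = 68.7582 + 4.6412 = 73.3994.
X − T̂ = 74.9 − 73.399 = 1.501 → 1.50

1.50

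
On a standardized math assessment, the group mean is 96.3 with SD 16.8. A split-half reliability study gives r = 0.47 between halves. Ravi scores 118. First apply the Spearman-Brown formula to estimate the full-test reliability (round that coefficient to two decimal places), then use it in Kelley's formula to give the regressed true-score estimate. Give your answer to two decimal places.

110.19

Spearman-Brown: ρ = 2r/(1 + r) = 2(0.47)/(1 + 0.47) = 0.940/1.47 = 0.6395 → 0.64
Kelley's formula gives T̂ = 0.64·118 + 0.36·96.3 = 75.52 + 34.668 = 110.188.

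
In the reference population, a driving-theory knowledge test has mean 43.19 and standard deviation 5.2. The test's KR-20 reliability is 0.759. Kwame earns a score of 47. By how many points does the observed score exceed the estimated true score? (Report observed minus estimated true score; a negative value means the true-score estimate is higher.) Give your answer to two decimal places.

0.92

Weight the observed score by reliability and the mean by (1 − reliability): T̂ = 0.759·47 + 0.241·43.19 = 35.673 + 10.40879 = 46.0818.
X − T̂ = 47 − 46.082 = 0.918 → 0.92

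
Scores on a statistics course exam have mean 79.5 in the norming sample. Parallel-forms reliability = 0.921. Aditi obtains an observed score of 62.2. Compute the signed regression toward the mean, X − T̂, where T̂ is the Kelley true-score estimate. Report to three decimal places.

-1.367

T̂ = 0.921(62.2) + 0.079(79.5) = 57.2862 + 6.2805 = 63.56670 → 63.5667
X − T̂ = 62.2 − 63.5667 = -1.3667 → -1.367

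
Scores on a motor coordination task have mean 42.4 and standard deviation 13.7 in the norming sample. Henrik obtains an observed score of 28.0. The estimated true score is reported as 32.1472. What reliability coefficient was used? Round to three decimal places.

T̂ = ρX + (1 − ρ)μ  ⇒  T̂ − μ = ρ(X − μ)
ρ = (T̂ − μ)/(X − μ) = (32.1472 − 42.4) / (28.0 − 42.4) = -10.2528 / -14.4 = 0.71200

0.712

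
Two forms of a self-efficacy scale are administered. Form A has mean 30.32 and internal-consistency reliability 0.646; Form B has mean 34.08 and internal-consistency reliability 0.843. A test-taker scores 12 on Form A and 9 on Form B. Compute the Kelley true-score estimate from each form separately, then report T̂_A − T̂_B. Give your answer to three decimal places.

5.548

T̂_A = 0.646(12) + 0.354(30.32) = 18.48528
T̂_B = 0.843(9) + 0.157(34.08) = 12.93756
T̂_A − T̂_B = 5.54772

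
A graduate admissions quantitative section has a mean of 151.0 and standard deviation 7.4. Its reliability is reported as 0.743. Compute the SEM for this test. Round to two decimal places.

SEM = SD · √(1 − ρ) = 7.4 × √0.257 = 7.4 × 0.5070 = 3.751

3.75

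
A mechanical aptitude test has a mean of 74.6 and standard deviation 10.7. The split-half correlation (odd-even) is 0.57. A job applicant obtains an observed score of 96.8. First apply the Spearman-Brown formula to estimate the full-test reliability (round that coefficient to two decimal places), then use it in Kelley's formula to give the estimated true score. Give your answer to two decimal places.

90.81

Spearman-Brown: ρ = 2r/(1 + r) = 2(0.57)/(1 + 0.57) = 1.140/1.57 = 0.7261 → 0.73
Kelley's formula gives T̂ = 0.73·96.8 + 0.27·74.6 = 70.664 + 20.142 = 90.806.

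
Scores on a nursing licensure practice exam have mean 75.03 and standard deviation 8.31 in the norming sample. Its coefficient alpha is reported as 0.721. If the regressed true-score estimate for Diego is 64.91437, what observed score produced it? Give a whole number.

T̂ = ρX + (1 − ρ)μ  ⇒  X = (T̂ − (1 − ρ)μ) / ρ
X = (64.91437 − 0.279 × 75.03) / 0.721 = (64.91437 − 20.93337) / 0.721 = 43.98100 / 0.721 = 61.00

61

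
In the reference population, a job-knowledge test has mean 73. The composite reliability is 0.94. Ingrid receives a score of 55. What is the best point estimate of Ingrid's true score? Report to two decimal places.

56.08

Weight the observed score by reliability and the mean by (1 − reliability): T̂ = 0.94·55 + 0.06·73 = 51.70 + 4.38 = 56.080.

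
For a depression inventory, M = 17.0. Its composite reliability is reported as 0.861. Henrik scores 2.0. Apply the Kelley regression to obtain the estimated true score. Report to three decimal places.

4.085

T̂ = 0.861(2.0) + 0.139(17.0) = 1.7220 + 2.3630 = 4.0850 → 4.085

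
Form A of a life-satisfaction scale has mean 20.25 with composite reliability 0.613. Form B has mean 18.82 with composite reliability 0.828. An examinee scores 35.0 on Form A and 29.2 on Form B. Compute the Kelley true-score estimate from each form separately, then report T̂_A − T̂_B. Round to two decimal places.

T̂_A = 0.613(35.0) + 0.387(20.25) = 29.2918
T̂_B = 0.828(29.2) + 0.172(18.82) = 27.4146
T̂_A − T̂_B = 1.8771

1.88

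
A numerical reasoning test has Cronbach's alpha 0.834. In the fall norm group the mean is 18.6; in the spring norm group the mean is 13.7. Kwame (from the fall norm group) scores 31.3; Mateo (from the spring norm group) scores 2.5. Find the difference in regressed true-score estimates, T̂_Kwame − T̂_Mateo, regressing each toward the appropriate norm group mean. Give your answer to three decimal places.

24.833

T̂_Kwame = 0.834(31.3) + 0.166(18.6) = 29.19180
T̂_Mateo = 0.834(2.5) + 0.166(13.7) = 4.35920
Difference = 29.19180 − 4.35920 = 24.83260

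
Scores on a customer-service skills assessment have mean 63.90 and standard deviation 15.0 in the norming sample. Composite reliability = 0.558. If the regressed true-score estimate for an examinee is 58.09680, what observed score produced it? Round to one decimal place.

T̂ = ρX + (1 − ρ)μ  ⇒  X = (T̂ − (1 − ρ)μ) / ρ
X = (58.09680 − 0.442 × 63.90) / 0.558 = (58.09680 − 28.24380) / 0.558 = 29.85300 / 0.558 = 53.500

53.5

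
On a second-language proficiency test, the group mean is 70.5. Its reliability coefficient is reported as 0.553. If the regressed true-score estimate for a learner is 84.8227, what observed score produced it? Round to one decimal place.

T̂ = ρX + (1 − ρ)μ  ⇒  X = (T̂ − (1 − ρ)μ) / ρ
X = (84.8227 − 0.447 × 70.5) / 0.553 = (84.8227 − 31.5135) / 0.553 = 53.3092 / 0.553 = 96.400

96.4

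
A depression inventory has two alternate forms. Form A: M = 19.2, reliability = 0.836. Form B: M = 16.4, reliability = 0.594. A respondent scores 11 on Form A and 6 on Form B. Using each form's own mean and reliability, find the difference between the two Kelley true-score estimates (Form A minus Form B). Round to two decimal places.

2.12

T̂_A = 0.836(11) + 0.164(19.2) = 12.3448
T̂_B = 0.594(6) + 0.406(16.4) = 10.2224
T̂_A − T̂_B = 2.1224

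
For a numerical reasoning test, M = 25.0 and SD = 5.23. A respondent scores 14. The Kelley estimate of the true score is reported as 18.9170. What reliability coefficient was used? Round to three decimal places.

0.553

T̂ = ρX + (1 − ρ)μ  ⇒  T̂ − μ = ρ(X − μ)
ρ = (T̂ − μ)/(X − μ) = (18.9170 − 25.0) / (14 − 25.0) = -6.0830 / -11.0 = 0.55300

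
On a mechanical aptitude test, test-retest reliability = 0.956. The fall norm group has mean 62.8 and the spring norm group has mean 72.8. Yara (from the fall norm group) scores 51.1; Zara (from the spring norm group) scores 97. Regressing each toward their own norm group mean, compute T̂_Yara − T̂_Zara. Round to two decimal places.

-44.32

T̂_Yara = 0.956(51.1) + 0.044(62.8) = 51.6148
T̂_Zara = 0.956(97) + 0.044(72.8) = 95.9352
Difference = 51.6148 − 95.9352 = -44.3204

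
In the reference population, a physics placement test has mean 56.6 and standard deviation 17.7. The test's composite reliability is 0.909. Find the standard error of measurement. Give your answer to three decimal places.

5.339

SEM = SD · √(1 − ρ) = 17.7 × √0.091 = 17.7 × 0.3017 = 5.3394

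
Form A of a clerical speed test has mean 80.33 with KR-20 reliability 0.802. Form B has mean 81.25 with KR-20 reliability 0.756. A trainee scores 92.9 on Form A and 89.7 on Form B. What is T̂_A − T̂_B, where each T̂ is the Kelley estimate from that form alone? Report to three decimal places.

T̂_A = 0.802(92.9) + 0.198(80.33) = 90.41114
T̂_B = 0.756(89.7) + 0.244(81.25) = 87.63820
T̂_A − T̂_B = 2.77294

2.773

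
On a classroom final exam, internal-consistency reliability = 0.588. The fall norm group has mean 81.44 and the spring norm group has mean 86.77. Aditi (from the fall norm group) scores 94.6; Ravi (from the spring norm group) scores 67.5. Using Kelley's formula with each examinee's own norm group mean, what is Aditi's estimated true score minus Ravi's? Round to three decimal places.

13.739

T̂_Aditi = 0.588(94.6) + 0.412(81.44) = 89.17808
T̂_Ravi = 0.588(67.5) + 0.412(86.77) = 75.43924
Difference = 89.17808 − 75.43924 = 13.73884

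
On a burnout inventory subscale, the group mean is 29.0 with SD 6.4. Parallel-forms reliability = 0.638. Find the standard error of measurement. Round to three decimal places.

SEM = SD · √(1 − ρ) = 6.4 × √0.362 = 6.4 × 0.6017 = 3.8507

3.851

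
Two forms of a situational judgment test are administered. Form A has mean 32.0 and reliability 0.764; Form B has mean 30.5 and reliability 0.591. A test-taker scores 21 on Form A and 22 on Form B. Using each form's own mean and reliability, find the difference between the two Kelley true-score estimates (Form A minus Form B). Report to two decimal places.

-1.88

T̂_A = 0.764(21) + 0.236(32.0) = 23.5960
T̂_B = 0.591(22) + 0.409(30.5) = 25.4765
T̂_A − T̂_B = -1.8805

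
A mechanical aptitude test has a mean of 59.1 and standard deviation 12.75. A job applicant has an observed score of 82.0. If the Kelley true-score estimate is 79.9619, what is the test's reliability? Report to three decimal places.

T̂ = ρX + (1 − ρ)μ  ⇒  T̂ − μ = ρ(X − μ)
ρ = (T̂ − μ)/(X − μ) = (79.9619 − 59.1) / (82.0 − 59.1) = 20.8619 / 22.9 = 0.91100

0.911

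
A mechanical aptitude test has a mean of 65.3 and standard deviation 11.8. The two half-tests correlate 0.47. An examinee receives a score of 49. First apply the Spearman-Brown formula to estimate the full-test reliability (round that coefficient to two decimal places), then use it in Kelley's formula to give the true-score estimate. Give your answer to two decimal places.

Spearman-Brown: ρ = 2r/(1 + r) = 2(0.47)/(1 + 0.47) = 0.940/1.47 = 0.6395 → 0.64
T̂ = ρX + (1 − ρ)μ
  = 0.64 × 49 + 0.36 × 65.3
  = 31.36 + 23.508
  = 54.868
  ≈ 54.87

54.87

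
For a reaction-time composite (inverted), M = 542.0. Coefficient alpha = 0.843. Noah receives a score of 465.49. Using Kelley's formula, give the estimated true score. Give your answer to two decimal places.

T̂ = ρX + (1 − ρ)μ
  = 0.843 × 465.49 + 0.157 × 542.0
  = 392.40807 + 85.0940
  = 477.502
  ≈ 477.50

477.50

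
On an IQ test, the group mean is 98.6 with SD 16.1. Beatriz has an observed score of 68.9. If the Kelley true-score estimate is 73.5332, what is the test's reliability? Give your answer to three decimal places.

0.844

T̂ = ρX + (1 − ρ)μ  ⇒  T̂ − μ = ρ(X − μ)
ρ = (T̂ − μ)/(X − μ) = (73.5332 − 98.6) / (68.9 − 98.6) = -25.0668 / -29.7 = 0.84400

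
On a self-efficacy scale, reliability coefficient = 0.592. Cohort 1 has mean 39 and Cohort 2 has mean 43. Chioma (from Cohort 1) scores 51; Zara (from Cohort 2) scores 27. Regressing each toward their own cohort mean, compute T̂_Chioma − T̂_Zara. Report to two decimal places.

12.58

T̂_Chioma = 0.592(51) + 0.408(39) = 46.1040
T̂_Zara = 0.592(27) + 0.408(43) = 33.5280
Difference = 46.1040 − 33.5280 = 12.5760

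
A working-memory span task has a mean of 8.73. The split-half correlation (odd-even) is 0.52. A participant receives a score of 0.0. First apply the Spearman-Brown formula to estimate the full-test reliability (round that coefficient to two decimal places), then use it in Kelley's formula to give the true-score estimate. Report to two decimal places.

2.79

Spearman-Brown: ρ = 2r/(1 + r) = 2(0.52)/(1 + 0.52) = 1.040/1.52 = 0.6842 → 0.68
T̂ = 0.68(0.0) + 0.32(8.73) = 0.000 + 2.7936 = 2.794 → 2.79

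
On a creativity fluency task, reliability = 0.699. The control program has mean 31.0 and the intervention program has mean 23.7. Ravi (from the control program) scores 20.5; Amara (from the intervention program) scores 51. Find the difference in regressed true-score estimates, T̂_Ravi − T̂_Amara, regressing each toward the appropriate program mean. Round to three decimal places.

T̂_Ravi = 0.699(20.5) + 0.301(31.0) = 23.66050
T̂_Amara = 0.699(51) + 0.301(23.7) = 42.78270
Difference = 23.66050 − 42.78270 = -19.12220

-19.122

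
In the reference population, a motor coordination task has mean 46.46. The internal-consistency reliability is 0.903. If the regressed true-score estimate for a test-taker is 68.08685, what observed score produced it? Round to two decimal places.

70.41

T̂ = ρX + (1 − ρ)μ  ⇒  X = (T̂ − (1 − ρ)μ) / ρ
X = (68.08685 − 0.097 × 46.46) / 0.903 = (68.08685 − 4.50662) / 0.903 = 63.58023 / 0.903 = 70.4100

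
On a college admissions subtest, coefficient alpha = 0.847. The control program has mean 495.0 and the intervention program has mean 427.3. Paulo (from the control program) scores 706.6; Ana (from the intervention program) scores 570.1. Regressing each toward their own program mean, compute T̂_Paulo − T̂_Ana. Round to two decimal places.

T̂_Paulo = 0.847(706.6) + 0.153(495.0) = 674.2252
T̂_Ana = 0.847(570.1) + 0.153(427.3) = 548.2516
Difference = 674.2252 − 548.2516 = 125.9736

125.97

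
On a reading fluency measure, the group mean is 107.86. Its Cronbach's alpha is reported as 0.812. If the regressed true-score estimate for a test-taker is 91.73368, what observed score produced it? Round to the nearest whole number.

T̂ = ρX + (1 − ρ)μ  ⇒  X = (T̂ − (1 − ρ)μ) / ρ
X = (91.73368 − 0.188 × 107.86) / 0.812 = (91.73368 − 20.27768) / 0.812 = 71.45600 / 0.812 = 88.00

88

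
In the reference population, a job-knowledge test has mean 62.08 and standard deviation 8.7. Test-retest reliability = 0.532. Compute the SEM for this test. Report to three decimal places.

5.952

SEM = SD · √(1 − ρ) = 8.7 × √0.468 = 8.7 × 0.6841 = 5.9517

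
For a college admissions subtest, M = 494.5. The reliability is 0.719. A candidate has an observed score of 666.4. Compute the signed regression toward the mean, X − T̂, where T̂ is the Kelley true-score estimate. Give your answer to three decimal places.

48.304

T̂ = 0.719(666.4) + 0.281(494.5) = 479.1416 + 138.9545 = 618.09610 → 618.0961
X − T̂ = 666.4 − 618.0961 = 48.3039 → 48.304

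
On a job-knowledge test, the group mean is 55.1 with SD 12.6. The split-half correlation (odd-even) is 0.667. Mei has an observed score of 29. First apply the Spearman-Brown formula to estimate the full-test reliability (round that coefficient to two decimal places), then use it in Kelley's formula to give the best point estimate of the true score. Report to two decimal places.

Spearman-Brown: ρ = 2r/(1 + r) = 2(0.667)/(1 + 0.667) = 1.3340/1.667 = 0.8002 → 0.80
Regress the observed score toward the mean by the unreliability: T̂ = 0.80·29 + 0.20·55.1 = 23.20 + 11.020 = 34.220.

34.22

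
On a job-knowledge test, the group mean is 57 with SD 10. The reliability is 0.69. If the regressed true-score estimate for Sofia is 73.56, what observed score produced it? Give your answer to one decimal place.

81.0

T̂ = ρX + (1 − ρ)μ  ⇒  X = (T̂ − (1 − ρ)μ) / ρ
X = (73.56 − 0.31 × 57) / 0.69 = (73.56 − 17.67) / 0.69 = 55.89 / 0.69 = 81.000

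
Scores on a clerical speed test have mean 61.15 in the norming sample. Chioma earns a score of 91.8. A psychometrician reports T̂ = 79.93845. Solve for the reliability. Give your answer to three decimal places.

0.613

T̂ = ρX + (1 − ρ)μ  ⇒  T̂ − μ = ρ(X − μ)
ρ = (T̂ − μ)/(X − μ) = (79.93845 − 61.15) / (91.8 − 61.15) = 18.78845 / 30.65 = 0.61300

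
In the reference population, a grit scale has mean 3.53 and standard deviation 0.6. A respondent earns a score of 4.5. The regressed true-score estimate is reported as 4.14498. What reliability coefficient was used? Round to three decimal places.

T̂ = ρX + (1 − ρ)μ  ⇒  T̂ − μ = ρ(X − μ)
ρ = (T̂ − μ)/(X − μ) = (4.14498 − 3.53) / (4.5 − 3.53) = 0.61498 / 0.97 = 0.63400

0.634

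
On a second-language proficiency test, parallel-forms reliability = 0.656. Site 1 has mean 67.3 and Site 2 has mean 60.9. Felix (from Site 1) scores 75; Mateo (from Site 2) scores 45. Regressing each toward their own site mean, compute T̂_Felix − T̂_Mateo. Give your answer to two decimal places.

21.88

T̂_Felix = 0.656(75) + 0.344(67.3) = 72.3512
T̂_Mateo = 0.656(45) + 0.344(60.9) = 50.4696
Difference = 72.3512 − 50.4696 = 21.8816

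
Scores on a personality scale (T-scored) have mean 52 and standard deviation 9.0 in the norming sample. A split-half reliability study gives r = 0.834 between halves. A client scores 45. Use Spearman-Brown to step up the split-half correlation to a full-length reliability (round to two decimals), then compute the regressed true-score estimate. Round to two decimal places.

Spearman-Brown: ρ = 2r/(1 + r) = 2(0.834)/(1 + 0.834) = 1.6680/1.834 = 0.9095 → 0.91
T̂ = 0.91(45) + 0.09(52) = 40.95 + 4.68 = 45.630 → 45.63

45.63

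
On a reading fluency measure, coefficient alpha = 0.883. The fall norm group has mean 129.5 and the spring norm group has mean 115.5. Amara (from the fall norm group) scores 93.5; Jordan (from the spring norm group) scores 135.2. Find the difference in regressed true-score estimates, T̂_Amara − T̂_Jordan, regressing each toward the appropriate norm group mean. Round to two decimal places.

-35.18

T̂_Amara = 0.883(93.5) + 0.117(129.5) = 97.7120
T̂_Jordan = 0.883(135.2) + 0.117(115.5) = 132.8951
Difference = 97.7120 − 132.8951 = -35.1831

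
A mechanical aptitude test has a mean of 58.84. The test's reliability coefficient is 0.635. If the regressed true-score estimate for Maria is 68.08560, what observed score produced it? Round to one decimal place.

T̂ = ρX + (1 − ρ)μ  ⇒  X = (T̂ − (1 − ρ)μ) / ρ
X = (68.08560 − 0.365 × 58.84) / 0.635 = (68.08560 − 21.47660) / 0.635 = 46.60900 / 0.635 = 73.400

73.4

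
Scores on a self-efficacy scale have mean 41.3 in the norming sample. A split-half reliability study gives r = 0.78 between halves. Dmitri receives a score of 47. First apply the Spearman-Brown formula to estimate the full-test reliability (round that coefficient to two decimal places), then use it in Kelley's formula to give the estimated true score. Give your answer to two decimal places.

Spearman-Brown: ρ = 2r/(1 + r) = 2(0.78)/(1 + 0.78) = 1.560/1.78 = 0.8764 → 0.88
Kelley's formula gives T̂ = 0.88·47 + 0.12·41.3 = 41.36 + 4.956 = 46.316.

46.32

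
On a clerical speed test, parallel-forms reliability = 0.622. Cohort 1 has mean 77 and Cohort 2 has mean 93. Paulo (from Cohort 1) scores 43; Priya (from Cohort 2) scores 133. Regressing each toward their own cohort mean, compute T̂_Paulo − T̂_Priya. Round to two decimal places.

-62.03

T̂_Paulo = 0.622(43) + 0.378(77) = 55.8520
T̂_Priya = 0.622(133) + 0.378(93) = 117.8800
Difference = 55.8520 − 117.8800 = -62.0280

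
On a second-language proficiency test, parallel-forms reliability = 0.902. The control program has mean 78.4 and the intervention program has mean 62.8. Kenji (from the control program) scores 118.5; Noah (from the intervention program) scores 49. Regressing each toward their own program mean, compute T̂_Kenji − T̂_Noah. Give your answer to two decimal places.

T̂_Kenji = 0.902(118.5) + 0.098(78.4) = 114.5702
T̂_Noah = 0.902(49) + 0.098(62.8) = 50.3524
Difference = 114.5702 − 50.3524 = 64.2178

64.22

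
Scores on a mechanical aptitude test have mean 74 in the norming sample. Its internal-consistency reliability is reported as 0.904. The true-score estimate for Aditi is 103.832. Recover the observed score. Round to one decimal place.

107.0

T̂ = ρX + (1 − ρ)μ  ⇒  X = (T̂ − (1 − ρ)μ) / ρ
X = (103.832 − 0.096 × 74) / 0.904 = (103.832 − 7.104) / 0.904 = 96.728 / 0.904 = 107.000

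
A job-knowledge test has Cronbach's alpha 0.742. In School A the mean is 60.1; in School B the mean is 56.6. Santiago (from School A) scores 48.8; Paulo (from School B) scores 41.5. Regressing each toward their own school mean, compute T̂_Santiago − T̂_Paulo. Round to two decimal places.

T̂_Santiago = 0.742(48.8) + 0.258(60.1) = 51.7154
T̂_Paulo = 0.742(41.5) + 0.258(56.6) = 45.3958
Difference = 51.7154 − 45.3958 = 6.3196

6.32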